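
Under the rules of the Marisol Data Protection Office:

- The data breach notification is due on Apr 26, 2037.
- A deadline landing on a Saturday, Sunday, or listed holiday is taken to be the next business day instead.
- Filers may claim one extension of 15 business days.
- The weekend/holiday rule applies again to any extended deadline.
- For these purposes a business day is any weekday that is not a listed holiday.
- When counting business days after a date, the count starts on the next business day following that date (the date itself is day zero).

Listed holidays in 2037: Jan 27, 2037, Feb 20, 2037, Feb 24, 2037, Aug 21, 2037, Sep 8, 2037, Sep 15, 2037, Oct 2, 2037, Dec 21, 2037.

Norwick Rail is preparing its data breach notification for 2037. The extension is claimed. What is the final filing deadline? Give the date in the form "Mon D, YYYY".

May 18, 2037

The stated deadline is Apr 26, 2037.
Apr 26, 2037 is a Sunday, so it moves to the next business day, Apr 27, 2037 (Monday).
Applying the 15-business-day extension: 15 business days after Apr 27, 2037 is May 18, 2037.
May 18, 2037 is a Monday and not a listed holiday, so it stands.
Deadline: May 18, 2037.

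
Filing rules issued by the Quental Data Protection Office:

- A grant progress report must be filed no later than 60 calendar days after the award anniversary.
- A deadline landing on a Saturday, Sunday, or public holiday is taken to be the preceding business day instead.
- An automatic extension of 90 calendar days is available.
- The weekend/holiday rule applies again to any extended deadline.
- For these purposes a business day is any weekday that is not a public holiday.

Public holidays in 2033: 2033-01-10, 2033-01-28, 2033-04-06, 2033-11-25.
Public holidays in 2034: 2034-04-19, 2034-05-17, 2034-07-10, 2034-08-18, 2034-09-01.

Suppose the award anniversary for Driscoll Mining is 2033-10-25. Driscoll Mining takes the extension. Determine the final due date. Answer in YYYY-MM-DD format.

2034-03-23

From 2033-10-25, 60 calendar days later is 2033-12-24.
2033-12-24 is a Saturday; the preceding business day is 2033-12-23 (Friday).
Add the 90 calendar-day extension to 2033-12-23: 2034-03-23.
2034-03-23 (Thursday) is already a business day.
Deadline: 2034-03-23.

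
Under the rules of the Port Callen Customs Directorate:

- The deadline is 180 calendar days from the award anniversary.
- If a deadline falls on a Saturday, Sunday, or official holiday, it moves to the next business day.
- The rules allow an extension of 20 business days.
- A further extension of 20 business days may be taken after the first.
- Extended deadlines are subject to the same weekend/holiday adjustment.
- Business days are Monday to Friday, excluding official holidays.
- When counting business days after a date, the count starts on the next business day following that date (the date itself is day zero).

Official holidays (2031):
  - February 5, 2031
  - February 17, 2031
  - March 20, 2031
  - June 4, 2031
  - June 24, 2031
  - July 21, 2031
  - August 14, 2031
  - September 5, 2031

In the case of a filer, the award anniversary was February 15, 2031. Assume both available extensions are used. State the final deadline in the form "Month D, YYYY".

October 13, 2031

Adding 180 calendar days to February 15, 2031 gives August 14, 2031.
Because August 14, 2031 is a listed holiday, the deadline becomes August 15, 2031 (Friday).
The 20-business-day extension runs from August 15, 2031 to September 15, 2031.
Since September 15, 2031 is a Monday and not a holiday, the date is unchanged.
Counting 20 further business days from September 15, 2031 reaches October 13, 2031.
October 13, 2031 (Monday) is already a business day.
Final deadline: October 13, 2031.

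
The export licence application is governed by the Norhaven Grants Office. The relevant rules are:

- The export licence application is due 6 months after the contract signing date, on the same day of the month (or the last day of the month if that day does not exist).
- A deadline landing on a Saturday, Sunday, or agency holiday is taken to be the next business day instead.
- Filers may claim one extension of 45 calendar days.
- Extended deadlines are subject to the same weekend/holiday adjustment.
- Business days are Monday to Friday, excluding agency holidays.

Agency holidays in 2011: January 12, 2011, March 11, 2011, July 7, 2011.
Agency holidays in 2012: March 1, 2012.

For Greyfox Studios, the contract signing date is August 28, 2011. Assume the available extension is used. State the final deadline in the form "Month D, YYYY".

6 months from August 28, 2011 is February 28, 2012.
February 28, 2012 (Tuesday) is already a business day.
With the 45-day extension, February 28, 2012 becomes April 13, 2012.
April 13, 2012 falls on a Friday, which is a business day, so no adjustment is needed.
Deadline: April 13, 2012.

April 13, 2012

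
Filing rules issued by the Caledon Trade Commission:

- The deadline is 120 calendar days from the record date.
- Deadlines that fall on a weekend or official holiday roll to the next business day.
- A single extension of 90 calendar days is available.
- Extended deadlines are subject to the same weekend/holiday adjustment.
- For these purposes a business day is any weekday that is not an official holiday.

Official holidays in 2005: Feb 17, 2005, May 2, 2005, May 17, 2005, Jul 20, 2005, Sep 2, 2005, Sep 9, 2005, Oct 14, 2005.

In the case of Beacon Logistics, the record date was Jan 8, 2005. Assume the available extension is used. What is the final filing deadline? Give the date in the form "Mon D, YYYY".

Aug 8, 2005

Adding 120 calendar days to Jan 8, 2005 gives May 8, 2005.
Because May 8, 2005 is a Sunday, the deadline becomes May 9, 2005 (Monday).
The 90-calendar-day extension moves the deadline from May 9, 2005 to Aug 7, 2005.
Aug 7, 2005 is a Sunday; the next business day is Aug 8, 2005 (Monday).
Deadline: Aug 8, 2005.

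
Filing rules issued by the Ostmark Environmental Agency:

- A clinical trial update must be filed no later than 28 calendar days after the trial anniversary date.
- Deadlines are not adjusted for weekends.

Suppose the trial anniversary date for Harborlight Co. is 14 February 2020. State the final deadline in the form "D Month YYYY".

Trigger date 14 February 2020 + 28 calendar days = 13 March 2020.
13 March 2020 falls on a Friday. The rules make no weekend/holiday allowance, so it remains 13 March 2020.
The final due date is 13 March 2020.

13 March 2020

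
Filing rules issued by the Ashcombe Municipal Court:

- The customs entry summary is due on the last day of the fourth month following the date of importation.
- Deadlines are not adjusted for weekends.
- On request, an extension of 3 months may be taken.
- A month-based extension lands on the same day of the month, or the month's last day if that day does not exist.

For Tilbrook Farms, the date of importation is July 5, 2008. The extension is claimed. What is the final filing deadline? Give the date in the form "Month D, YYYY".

4 months after July 5, 2008 falls in November 2008; the last day of that month is November 30, 2008.
No adjustment is made for weekends or holidays, so November 30, 2008 stands.
Applying the 3 months extension: 3 months after November 30, 2008 is February 28, 2009 (day 30 does not exist in February, so the month's last day is used).
February 28, 2009 falls on a Saturday. The rules make no weekend/holiday allowance, so it remains February 28, 2009.
The final due date is February 28, 2009.

February 28, 2009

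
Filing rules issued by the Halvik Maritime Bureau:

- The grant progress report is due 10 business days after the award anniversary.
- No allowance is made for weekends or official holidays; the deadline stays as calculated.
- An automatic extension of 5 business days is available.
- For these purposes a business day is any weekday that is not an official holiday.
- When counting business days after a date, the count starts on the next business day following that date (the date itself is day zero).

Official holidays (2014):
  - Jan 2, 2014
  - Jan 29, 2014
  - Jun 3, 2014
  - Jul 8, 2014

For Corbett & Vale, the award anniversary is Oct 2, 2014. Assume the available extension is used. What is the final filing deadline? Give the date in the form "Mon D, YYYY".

10 business days after Oct 2, 2014, excluding weekends and holidays, is Oct 16, 2014.
No adjustment is made for weekends or holidays, so Oct 16, 2014 stands.
The 5-business-day extension runs from Oct 16, 2014 to Oct 23, 2014.
No adjustment is made for weekends or holidays, so Oct 23, 2014 stands.
Deadline: Oct 23, 2014.

Oct 23, 2014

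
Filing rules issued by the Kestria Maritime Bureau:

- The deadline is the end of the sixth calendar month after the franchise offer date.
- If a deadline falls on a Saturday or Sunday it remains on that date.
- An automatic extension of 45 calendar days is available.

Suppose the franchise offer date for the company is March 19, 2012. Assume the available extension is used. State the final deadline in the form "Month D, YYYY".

November 14, 2012

The sixth month after March 19, 2012 is September 2012, whose last day is September 30, 2012.
No adjustment is made for weekends or holidays, so September 30, 2012 stands.
Add the 45 calendar-day extension to September 30, 2012: November 14, 2012.
November 14, 2012 is a Wednesday; no weekend or holiday adjustment applies.
Final deadline: November 14, 2012.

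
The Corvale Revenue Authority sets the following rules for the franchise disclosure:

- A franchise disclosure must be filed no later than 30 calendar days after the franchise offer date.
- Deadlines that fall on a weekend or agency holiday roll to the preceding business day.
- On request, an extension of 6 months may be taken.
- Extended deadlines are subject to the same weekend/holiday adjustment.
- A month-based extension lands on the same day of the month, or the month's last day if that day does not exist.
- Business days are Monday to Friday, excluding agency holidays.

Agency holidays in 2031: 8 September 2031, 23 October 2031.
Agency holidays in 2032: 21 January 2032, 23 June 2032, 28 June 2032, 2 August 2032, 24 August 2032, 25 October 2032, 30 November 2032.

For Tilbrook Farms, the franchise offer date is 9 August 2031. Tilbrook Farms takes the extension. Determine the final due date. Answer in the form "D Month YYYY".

30 calendar days after 9 August 2031 is 8 September 2031.
8 September 2031 falls on a listed holiday. Rolling to the preceding business day gives 5 September 2031, a Friday.
Add 6 months to 5 September 2031: 5 March 2032.
5 March 2032 is a Friday and not a listed holiday, so it stands.
Deadline: 5 March 2032.

5 March 2032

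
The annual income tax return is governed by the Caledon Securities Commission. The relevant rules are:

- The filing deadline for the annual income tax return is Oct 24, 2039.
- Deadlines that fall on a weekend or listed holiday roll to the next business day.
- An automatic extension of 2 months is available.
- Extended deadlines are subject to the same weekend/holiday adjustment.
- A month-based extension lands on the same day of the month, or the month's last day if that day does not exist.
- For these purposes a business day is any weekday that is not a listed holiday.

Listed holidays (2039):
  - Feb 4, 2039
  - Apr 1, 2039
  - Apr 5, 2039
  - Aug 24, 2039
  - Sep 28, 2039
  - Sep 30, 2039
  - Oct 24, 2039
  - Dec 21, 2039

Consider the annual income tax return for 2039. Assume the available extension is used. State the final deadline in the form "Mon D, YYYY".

Dec 26, 2039

The stated deadline is Oct 24, 2039.
Oct 24, 2039 is a listed holiday, so it moves to the next business day, Oct 25, 2039 (Tuesday).
Add 2 months to Oct 25, 2039: Dec 25, 2039.
Dec 25, 2039 is a Sunday; the next business day is Dec 26, 2039 (Monday).
Deadline: Dec 26, 2039.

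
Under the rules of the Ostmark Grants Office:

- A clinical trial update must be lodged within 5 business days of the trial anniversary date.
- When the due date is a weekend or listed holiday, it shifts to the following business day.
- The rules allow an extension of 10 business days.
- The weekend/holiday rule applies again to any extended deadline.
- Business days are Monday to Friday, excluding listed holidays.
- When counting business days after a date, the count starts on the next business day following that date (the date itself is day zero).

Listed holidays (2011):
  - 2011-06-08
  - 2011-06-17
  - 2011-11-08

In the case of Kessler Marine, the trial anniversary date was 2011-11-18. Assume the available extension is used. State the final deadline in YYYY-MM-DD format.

2011-12-09

5 business days after 2011-11-18, excluding weekends and holidays, is 2011-11-25.
Since 2011-11-25 is a Friday and not a holiday, the date is unchanged.
Counting 10 further business days from 2011-11-25 reaches 2011-12-09.
2011-12-09 is a Friday and not a listed holiday, so it stands.
Deadline: 2011-12-09.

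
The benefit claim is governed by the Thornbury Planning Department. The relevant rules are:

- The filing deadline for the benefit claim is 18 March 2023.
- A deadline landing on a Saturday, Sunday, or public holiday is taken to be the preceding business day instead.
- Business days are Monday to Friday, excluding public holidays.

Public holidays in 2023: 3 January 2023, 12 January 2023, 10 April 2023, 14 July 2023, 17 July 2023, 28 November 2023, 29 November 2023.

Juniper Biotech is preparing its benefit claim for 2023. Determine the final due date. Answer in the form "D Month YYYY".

17 March 2023

Start from the fixed due date, 18 March 2023.
Because 18 March 2023 is a Saturday, the deadline becomes 17 March 2023 (Friday).
So the filing is due 17 March 2023.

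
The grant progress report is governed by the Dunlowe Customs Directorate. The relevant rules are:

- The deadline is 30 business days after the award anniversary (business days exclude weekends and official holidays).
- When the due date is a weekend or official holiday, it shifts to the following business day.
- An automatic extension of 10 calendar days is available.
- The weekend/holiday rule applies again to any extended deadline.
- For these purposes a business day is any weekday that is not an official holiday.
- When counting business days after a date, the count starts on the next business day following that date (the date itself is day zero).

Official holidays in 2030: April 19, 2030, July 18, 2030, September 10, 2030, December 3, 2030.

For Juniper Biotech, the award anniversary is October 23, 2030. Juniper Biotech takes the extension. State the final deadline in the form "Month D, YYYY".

Counting 30 business days after October 23, 2030 (skipping weekends and listed holidays) reaches December 5, 2030.
December 5, 2030 (Thursday) is already a business day.
With the 10-day extension, December 5, 2030 becomes December 15, 2030.
December 15, 2030 is a Sunday, so it moves to the next business day, December 16, 2030 (Monday).
The final due date is December 16, 2030.

December 16, 2030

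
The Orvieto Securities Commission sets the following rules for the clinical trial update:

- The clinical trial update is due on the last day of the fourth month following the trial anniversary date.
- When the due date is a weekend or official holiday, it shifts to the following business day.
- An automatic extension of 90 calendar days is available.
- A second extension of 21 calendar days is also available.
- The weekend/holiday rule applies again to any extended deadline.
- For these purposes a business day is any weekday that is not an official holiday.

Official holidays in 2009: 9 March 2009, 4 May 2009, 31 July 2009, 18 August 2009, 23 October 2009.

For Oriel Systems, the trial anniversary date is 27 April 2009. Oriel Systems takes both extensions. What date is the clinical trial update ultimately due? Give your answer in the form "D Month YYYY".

21 December 2009

4 months after 27 April 2009 is August 2009; that month ends on 31 August 2009.
Since 31 August 2009 is a Monday and not a holiday, the date is unchanged.
Add the 90 calendar-day extension to 31 August 2009: 29 November 2009.
29 November 2009 falls on a Sunday. Rolling to the next business day gives 30 November 2009, a Monday.
With the 21-day extension, 30 November 2009 becomes 21 December 2009.
21 December 2009 falls on a Monday, which is a business day, so no adjustment is needed.
The final due date is 21 December 2009.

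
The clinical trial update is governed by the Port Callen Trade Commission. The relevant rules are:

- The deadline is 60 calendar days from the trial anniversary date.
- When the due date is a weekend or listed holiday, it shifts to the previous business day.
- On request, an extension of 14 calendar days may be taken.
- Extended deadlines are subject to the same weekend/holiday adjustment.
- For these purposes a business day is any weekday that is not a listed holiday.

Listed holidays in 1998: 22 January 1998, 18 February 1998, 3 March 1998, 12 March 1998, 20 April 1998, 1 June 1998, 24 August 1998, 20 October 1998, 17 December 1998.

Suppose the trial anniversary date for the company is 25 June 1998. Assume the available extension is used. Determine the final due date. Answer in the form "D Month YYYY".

Trigger date 25 June 1998 + 60 calendar days = 24 August 1998.
24 August 1998 is a listed holiday, so it moves to the preceding business day, 21 August 1998 (Friday).
Add the 14 calendar-day extension to 21 August 1998: 4 September 1998.
4 September 1998 is a Friday and not a listed holiday, so it stands.
Final deadline: 4 September 1998.

4 September 1998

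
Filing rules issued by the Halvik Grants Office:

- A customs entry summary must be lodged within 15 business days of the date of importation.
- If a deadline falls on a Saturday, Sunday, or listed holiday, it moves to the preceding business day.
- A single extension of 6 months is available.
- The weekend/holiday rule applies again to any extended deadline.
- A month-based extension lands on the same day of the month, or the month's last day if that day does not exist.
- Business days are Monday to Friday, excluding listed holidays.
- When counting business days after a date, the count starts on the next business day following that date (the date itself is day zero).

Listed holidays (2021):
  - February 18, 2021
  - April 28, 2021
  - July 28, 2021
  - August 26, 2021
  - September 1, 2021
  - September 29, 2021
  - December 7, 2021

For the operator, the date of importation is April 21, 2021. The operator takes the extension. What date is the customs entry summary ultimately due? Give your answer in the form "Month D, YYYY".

Counting 15 business days after April 21, 2021 (skipping weekends and listed holidays) reaches May 13, 2021.
May 13, 2021 falls on a Thursday, which is a business day, so no adjustment is needed.
Applying the 6 months extension: 6 months after May 13, 2021 is November 13, 2021.
Because November 13, 2021 is a Saturday, the deadline becomes November 12, 2021 (Friday).
Final deadline: November 12, 2021.

November 12, 2021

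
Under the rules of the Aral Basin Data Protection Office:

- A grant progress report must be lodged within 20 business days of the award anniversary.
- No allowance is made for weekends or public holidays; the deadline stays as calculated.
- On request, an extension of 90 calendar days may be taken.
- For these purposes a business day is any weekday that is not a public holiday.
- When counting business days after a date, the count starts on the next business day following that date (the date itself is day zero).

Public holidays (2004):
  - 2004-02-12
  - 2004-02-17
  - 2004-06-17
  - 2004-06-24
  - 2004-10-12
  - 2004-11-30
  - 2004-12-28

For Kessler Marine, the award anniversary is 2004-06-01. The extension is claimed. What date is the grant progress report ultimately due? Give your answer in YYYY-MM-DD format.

2004-09-29

Counting 20 business days after 2004-06-01 (skipping weekends and listed holidays) reaches 2004-07-01.
2004-07-01 falls on a Thursday. The rules make no weekend/holiday allowance, so it remains 2004-07-01.
The 90-calendar-day extension moves the deadline from 2004-07-01 to 2004-09-29.
2004-09-29 falls on a Wednesday. The rules make no weekend/holiday allowance, so it remains 2004-09-29.
Final deadline: 2004-09-29.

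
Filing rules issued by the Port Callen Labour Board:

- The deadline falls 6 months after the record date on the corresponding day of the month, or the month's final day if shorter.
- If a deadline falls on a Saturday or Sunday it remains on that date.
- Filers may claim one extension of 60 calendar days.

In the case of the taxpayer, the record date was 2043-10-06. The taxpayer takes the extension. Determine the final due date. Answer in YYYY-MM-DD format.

6 months from 2043-10-06 is 2044-04-06.
2044-04-06 falls on a Wednesday. The rules make no weekend/holiday allowance, so it remains 2044-04-06.
Applying the 60-calendar-day extension: 2044-04-06 + 60 days = 2044-06-05.
No adjustment is made for weekends or holidays, so 2044-06-05 stands.
Final deadline: 2044-06-05.

2044-06-05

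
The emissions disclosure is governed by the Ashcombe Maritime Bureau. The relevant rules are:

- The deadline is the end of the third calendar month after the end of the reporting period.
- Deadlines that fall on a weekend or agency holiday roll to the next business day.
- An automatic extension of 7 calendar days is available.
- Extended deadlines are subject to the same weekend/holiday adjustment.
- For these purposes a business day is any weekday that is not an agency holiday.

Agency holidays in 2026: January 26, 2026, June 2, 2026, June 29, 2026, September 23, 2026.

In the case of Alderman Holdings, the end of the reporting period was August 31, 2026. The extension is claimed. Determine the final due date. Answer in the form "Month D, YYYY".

December 7, 2026

The third month after August 31, 2026 is November 2026, whose last day is November 30, 2026.
November 30, 2026 (Monday) is already a business day.
Applying the 7-calendar-day extension: November 30, 2026 + 7 days = December 7, 2026.
December 7, 2026 (Monday) is already a business day.
So the filing is due December 7, 2026.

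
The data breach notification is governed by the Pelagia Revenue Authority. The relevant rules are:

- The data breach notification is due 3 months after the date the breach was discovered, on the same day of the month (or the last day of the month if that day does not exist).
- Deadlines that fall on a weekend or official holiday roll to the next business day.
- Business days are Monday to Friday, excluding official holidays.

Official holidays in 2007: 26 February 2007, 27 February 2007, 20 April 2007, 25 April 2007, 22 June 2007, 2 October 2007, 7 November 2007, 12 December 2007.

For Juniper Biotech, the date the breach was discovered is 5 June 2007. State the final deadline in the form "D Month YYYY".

5 September 2007

Moving 3 months forward from 5 June 2007 on the corresponding day gives 5 September 2007.
5 September 2007 falls on a Wednesday, which is a business day, so no adjustment is needed.
So the filing is due 5 September 2007.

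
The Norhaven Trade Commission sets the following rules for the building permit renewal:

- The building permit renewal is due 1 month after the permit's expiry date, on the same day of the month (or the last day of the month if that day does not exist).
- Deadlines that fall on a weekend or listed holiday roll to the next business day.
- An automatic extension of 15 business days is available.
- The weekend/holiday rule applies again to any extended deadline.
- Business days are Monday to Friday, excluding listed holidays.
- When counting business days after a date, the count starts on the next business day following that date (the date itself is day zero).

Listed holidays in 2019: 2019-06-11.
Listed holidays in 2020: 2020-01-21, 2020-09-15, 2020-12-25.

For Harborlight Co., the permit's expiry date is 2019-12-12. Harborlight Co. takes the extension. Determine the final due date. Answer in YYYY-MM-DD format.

2020-02-04

1 month from 2019-12-12 is 2020-01-12.
2020-01-12 is a Sunday, so it moves to the next business day, 2020-01-13 (Monday).
Counting 15 further business days from 2020-01-13 reaches 2020-02-04.
2020-02-04 is a Tuesday and not a listed holiday, so it stands.
Deadline: 2020-02-04.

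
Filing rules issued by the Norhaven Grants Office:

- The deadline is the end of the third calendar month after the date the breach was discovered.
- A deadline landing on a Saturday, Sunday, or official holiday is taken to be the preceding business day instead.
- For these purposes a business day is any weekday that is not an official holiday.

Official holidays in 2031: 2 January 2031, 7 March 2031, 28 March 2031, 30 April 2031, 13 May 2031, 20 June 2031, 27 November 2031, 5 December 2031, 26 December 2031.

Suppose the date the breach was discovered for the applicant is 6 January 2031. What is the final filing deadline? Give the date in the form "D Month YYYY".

29 April 2031

3 months after 6 January 2031 falls in April 2031; the last day of that month is 30 April 2031.
30 April 2031 falls on a listed holiday. Rolling to the preceding business day gives 29 April 2031, a Tuesday.
Final deadline: 29 April 2031.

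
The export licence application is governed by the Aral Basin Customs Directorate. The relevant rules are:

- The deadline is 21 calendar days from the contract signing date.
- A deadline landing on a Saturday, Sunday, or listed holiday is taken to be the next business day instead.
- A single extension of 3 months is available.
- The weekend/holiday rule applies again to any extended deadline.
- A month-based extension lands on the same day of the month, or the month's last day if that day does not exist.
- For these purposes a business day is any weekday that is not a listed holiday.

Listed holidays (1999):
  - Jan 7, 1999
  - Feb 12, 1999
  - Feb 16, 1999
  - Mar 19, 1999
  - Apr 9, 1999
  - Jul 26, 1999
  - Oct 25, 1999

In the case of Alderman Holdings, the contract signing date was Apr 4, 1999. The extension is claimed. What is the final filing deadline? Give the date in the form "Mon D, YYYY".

Jul 27, 1999

21 calendar days after Apr 4, 1999 is Apr 25, 1999.
Apr 25, 1999 falls on a Sunday. Rolling to the next business day gives Apr 26, 1999, a Monday.
Applying the 3 months extension: 3 months after Apr 26, 1999 is Jul 26, 1999.
Jul 26, 1999 is a listed holiday, so it moves to the next business day, Jul 27, 1999 (Tuesday).
Final deadline: Jul 27, 1999.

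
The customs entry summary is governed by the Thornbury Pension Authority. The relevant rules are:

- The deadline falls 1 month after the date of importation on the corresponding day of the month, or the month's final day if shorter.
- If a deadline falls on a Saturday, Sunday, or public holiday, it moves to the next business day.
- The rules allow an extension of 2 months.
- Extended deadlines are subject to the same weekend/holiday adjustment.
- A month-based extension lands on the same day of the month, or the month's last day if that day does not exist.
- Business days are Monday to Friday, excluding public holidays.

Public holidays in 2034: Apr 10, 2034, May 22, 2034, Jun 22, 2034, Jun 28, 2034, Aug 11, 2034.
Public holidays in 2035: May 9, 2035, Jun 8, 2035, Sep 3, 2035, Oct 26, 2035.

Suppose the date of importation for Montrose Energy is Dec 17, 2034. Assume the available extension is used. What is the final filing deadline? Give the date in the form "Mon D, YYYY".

1 month from Dec 17, 2034 is Jan 17, 2035.
Jan 17, 2035 (Wednesday) is already a business day.
Applying the 2 months extension: 2 months after Jan 17, 2035 is Mar 17, 2035.
Mar 17, 2035 falls on a Saturday. Rolling to the next business day gives Mar 19, 2035, a Monday.
Final deadline: Mar 19, 2035.

Mar 19, 2035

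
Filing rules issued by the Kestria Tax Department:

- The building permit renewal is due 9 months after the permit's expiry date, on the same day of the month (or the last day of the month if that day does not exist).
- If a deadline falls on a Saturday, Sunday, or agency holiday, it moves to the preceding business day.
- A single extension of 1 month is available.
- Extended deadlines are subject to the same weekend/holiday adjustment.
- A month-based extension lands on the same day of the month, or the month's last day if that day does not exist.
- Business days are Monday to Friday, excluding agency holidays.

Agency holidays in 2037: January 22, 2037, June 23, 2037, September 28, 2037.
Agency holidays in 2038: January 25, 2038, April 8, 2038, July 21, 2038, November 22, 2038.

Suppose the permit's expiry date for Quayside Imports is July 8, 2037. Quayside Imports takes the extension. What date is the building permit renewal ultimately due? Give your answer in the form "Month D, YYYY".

Moving 9 months forward from July 8, 2037 on the corresponding day gives April 8, 2038.
April 8, 2038 is a listed holiday, so it moves to the preceding business day, April 7, 2038 (Wednesday).
Add 1 month to April 7, 2038: May 7, 2038.
May 7, 2038 falls on a Friday, which is a business day, so no adjustment is needed.
Deadline: May 7, 2038.

May 7, 2038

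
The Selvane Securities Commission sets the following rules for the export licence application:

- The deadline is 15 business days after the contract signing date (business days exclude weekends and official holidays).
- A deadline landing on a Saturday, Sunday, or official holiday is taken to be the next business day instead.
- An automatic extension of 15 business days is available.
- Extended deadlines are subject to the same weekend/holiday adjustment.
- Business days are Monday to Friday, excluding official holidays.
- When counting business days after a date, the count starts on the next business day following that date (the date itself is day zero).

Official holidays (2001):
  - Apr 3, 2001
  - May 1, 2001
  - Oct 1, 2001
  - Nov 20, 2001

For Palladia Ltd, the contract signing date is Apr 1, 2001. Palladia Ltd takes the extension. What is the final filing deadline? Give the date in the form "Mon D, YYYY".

May 15, 2001

Starting the day after Apr 1, 2001 and counting 15 business days lands on Apr 23, 2001.
Apr 23, 2001 (Monday) is already a business day.
Counting 15 further business days from Apr 23, 2001 reaches May 15, 2001.
May 15, 2001 falls on a Tuesday, which is a business day, so no adjustment is needed.
So the filing is due May 15, 2001.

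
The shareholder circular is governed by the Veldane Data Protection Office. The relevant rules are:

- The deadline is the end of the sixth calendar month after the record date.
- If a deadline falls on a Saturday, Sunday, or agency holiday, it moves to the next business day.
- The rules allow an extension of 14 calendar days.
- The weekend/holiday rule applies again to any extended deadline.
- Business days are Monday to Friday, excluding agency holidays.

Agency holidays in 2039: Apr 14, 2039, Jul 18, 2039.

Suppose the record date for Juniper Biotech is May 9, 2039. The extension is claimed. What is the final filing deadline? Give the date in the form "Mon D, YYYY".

Dec 14, 2039

The sixth month after May 9, 2039 is November 2039, whose last day is Nov 30, 2039.
Since Nov 30, 2039 is a Wednesday and not a holiday, the date is unchanged.
With the 14-day extension, Nov 30, 2039 becomes Dec 14, 2039.
Dec 14, 2039 (Wednesday) is already a business day.
The final due date is Dec 14, 2039.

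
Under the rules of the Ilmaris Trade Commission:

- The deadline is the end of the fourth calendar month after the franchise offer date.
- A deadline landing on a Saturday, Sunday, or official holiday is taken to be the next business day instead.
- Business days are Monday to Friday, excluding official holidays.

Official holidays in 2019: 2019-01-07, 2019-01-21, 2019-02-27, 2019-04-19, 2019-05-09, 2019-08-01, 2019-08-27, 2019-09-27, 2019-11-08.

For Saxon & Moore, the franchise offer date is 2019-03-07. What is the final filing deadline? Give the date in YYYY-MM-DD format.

The fourth month after 2019-03-07 is July 2019, whose last day is 2019-07-31.
Since 2019-07-31 is a Wednesday and not a holiday, the date is unchanged.
Final deadline: 2019-07-31.

2019-07-31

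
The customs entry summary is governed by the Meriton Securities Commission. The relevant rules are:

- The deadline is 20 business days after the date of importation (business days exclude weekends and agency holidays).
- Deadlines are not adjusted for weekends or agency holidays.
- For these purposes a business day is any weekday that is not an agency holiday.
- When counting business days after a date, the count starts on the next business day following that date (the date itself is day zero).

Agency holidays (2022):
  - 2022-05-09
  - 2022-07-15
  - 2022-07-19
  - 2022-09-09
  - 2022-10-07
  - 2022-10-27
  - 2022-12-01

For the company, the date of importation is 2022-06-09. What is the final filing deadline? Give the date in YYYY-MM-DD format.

20 business days after 2022-06-09, excluding weekends and holidays, is 2022-07-07.
2022-07-07 falls on a Thursday. The rules make no weekend/holiday allowance, so it remains 2022-07-07.
The final due date is 2022-07-07.

2022-07-07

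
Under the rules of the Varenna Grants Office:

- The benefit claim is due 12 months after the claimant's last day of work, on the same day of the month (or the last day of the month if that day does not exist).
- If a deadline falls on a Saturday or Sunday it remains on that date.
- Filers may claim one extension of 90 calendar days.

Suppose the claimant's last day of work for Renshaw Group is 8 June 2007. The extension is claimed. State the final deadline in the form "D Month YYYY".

6 September 2008

Moving 12 months forward from 8 June 2007 on the corresponding day gives 8 June 2008.
No adjustment is made for weekends or holidays, so 8 June 2008 stands.
Applying the 90-calendar-day extension: 8 June 2008 + 90 days = 6 September 2008.
No adjustment is made for weekends or holidays, so 6 September 2008 stands.
So the filing is due 6 September 2008.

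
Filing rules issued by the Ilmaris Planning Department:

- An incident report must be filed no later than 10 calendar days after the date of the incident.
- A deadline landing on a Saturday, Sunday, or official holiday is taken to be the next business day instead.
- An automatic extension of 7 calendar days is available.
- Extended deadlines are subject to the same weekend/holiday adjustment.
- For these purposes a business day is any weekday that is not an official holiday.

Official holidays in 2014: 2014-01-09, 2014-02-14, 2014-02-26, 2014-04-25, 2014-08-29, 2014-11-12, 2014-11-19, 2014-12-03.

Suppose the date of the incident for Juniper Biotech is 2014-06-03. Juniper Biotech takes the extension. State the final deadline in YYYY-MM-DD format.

10 calendar days after 2014-06-03 is 2014-06-13.
Since 2014-06-13 is a Friday and not a holiday, the date is unchanged.
Applying the 7-calendar-day extension: 2014-06-13 + 7 days = 2014-06-20.
2014-06-20 falls on a Friday, which is a business day, so no adjustment is needed.
The final due date is 2014-06-20.

2014-06-20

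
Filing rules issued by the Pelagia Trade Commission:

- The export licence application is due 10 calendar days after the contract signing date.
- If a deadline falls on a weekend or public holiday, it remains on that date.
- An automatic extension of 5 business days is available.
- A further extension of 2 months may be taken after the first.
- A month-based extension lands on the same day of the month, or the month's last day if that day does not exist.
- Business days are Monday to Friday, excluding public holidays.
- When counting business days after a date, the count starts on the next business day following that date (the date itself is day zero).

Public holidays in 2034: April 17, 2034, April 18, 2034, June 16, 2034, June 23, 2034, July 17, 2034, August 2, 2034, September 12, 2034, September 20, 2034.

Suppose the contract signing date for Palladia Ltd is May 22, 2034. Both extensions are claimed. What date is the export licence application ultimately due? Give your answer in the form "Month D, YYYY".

10 calendar days after May 22, 2034 is June 1, 2034.
No adjustment is made for weekends or holidays, so June 1, 2034 stands.
The 5-business-day extension runs from June 1, 2034 to June 8, 2034.
June 8, 2034 falls on a Thursday. The rules make no weekend/holiday allowance, so it remains June 8, 2034.
Applying the 2 months extension: 2 months after June 8, 2034 is August 8, 2034.
August 8, 2034 falls on a Tuesday. The rules make no weekend/holiday allowance, so it remains August 8, 2034.
Deadline: August 8, 2034.

August 8, 2034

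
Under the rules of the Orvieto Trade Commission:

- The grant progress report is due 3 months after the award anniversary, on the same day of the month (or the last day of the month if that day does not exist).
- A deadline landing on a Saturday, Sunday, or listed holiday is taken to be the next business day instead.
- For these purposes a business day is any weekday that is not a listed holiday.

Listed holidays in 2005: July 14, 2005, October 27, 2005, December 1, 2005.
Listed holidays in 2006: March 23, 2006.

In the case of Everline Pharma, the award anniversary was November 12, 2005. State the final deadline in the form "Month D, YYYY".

February 13, 2006

3 months after November 12, 2005, on the same day of the month, is February 12, 2006.
February 12, 2006 is a Sunday; the next business day is February 13, 2006 (Monday).
Final deadline: February 13, 2006.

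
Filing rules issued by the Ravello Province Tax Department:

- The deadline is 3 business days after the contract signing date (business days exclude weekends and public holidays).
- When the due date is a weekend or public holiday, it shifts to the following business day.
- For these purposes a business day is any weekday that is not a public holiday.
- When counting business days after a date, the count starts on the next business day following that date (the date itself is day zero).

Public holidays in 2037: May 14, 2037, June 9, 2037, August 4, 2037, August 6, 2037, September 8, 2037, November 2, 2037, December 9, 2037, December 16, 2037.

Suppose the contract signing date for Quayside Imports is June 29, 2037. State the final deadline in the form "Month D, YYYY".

3 business days after June 29, 2037, excluding weekends and holidays, is July 2, 2037.
July 2, 2037 (Thursday) is already a business day.
Final deadline: July 2, 2037.

July 2, 2037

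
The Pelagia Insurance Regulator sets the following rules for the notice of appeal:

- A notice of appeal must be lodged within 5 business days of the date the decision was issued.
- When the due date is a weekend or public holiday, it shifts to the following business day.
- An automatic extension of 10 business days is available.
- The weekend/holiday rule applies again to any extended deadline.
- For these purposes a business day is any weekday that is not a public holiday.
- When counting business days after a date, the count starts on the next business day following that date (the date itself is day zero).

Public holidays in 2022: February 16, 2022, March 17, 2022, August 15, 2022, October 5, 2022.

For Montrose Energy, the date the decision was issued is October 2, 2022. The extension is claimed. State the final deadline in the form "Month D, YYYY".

October 24, 2022

Counting 5 business days after October 2, 2022 (skipping weekends and listed holidays) reaches October 10, 2022.
Since October 10, 2022 is a Monday and not a holiday, the date is unchanged.
The 10-business-day extension runs from October 10, 2022 to October 24, 2022.
October 24, 2022 falls on a Monday, which is a business day, so no adjustment is needed.
The final due date is October 24, 2022.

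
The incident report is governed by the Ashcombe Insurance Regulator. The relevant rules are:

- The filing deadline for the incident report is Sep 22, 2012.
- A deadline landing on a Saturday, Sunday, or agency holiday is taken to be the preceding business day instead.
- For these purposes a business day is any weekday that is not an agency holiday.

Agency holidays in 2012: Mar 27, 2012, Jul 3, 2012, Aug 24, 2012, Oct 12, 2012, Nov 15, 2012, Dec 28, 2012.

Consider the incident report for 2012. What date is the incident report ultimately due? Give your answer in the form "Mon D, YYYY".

Sep 21, 2012

The statutory due date is Sep 22, 2012.
Because Sep 22, 2012 is a Saturday, the deadline becomes Sep 21, 2012 (Friday).
Final deadline: Sep 21, 2012.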